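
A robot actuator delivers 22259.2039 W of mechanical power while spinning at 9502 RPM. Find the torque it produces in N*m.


omega = 9502 * 2*pi/60 = 995.047113 rad/s
tau = P / omega = 22259.2039 / 995.047113 = 22.3700

22.3700 N*m


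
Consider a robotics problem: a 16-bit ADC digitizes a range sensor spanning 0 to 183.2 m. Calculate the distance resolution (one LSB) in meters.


res = range / 2^n = 183.2/2^16 = 183.2/65536 = 0.0028

0.0028 m


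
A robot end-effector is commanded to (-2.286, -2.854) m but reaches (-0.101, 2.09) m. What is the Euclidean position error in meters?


dx = -0.101 - (-2.286) = 2.1850, dy = 2.09 - (-2.854) = 4.9440
err = sqrt(4.774225 + 24.443136) = 5.4053

5.4053 m


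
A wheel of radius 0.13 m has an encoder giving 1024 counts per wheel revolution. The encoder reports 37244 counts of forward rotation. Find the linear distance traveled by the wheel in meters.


revs = 37244/1024 = 36.371094
d = revs * 2*pi*r = 36.371094 * 2*pi*0.13 = 29.7084

29.7084 m


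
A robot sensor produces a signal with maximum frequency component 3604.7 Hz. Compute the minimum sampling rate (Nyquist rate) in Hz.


f_s,min = 2*f_max = 2*3604.7 = 7209.4000

7209.4000 Hz


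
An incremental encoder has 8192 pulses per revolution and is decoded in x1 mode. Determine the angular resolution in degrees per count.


resolution = 360 / (PPR * 1) = 360 / 8192 = 0.0439

0.0439 degrees


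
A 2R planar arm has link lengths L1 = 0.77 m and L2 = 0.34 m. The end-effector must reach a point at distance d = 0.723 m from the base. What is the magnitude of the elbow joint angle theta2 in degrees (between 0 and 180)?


cos(th2) = (d^2 - L1^2 - L2^2)/(2*L1*L2) = (0.723^2 - 0.77^2 - 0.34^2)/(2*0.77*0.34) = -0.35479565
th2 = acos(-0.35479565) = 110.7809 deg

110.7809 degrees


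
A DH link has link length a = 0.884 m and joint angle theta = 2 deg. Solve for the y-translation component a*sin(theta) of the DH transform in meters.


a*sin(theta) = 0.884*sin(2 deg) = 0.0309

0.0309 m


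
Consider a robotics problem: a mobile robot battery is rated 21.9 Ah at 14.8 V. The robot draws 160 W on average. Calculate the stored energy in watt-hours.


E = capacity * V = 21.9*14.8 = 324.1200

324.1200 Wh


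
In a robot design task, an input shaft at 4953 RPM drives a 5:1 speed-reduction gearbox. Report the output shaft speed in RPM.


omega_out = omega_in / N = 4953 / 5 = 990.6000

990.6000 RPM


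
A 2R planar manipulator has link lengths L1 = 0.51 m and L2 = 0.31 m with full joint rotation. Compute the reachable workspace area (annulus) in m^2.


r_max = L1 + L2 = 0.8200, r_min = |L1 - L2| = 0.2000
A = pi*(r_max^2 - r_min^2) = pi*(0.6724 - 0.0400) = 1.9867

1.9867 m^2


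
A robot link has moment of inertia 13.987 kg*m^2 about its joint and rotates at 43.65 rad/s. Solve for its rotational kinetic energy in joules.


KE = (1/2)*I*omega^2 = 0.5*13.987*43.65^2 = 13324.8729

13324.8729 J


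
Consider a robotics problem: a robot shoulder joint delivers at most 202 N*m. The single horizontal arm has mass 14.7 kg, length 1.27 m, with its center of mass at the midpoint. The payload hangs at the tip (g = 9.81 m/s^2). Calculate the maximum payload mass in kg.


tau_arm = m_arm*g*(L/2) = 14.7*9.81*1.27/2 = 91.5714 N*m
tau_payload = tau_max - tau_arm = 202 - 91.5714 = 110.4286
m_payload = tau_payload / (g*L) = 110.4286 / (9.81*1.27) = 8.8636

8.8636 kg


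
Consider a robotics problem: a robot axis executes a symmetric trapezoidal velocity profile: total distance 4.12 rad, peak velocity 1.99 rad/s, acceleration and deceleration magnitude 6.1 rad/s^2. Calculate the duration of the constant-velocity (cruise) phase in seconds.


t_acc = v/a = 0.326230 s, d_acc = v^2/(2a) = 0.324598 rad each
d_cruise = 4.12 - 2*0.324598 = 3.470804 rad
t_cruise = d_cruise/v = 3.470804/1.99 = 1.7441

1.7441 s


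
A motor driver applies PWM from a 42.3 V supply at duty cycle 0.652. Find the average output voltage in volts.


V_avg = V_supply * D = 42.3*0.652 = 27.5796

27.5796 V


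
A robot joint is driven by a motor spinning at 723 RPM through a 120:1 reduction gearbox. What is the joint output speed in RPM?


omega_joint = omega_motor / N = 723 / 120 = 6.0250

6.0250 RPM


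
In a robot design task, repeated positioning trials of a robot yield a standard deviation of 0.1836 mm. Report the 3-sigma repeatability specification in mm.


repeatability = 3*sigma = 3*0.1836 = 0.5508

0.5508 mm


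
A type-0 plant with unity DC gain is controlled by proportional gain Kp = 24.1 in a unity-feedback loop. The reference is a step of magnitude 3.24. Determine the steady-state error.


e_ss = R/(1 + Kp) = 3.24/(1 + 24.1) = 3.24/25.1000 = 0.1291

0.1291


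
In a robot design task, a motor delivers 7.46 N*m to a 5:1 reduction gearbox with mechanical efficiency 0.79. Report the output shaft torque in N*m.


tau_out = tau_in * N * eta = 7.46 * 5 * 0.79 = 29.4670

29.4670 N*m


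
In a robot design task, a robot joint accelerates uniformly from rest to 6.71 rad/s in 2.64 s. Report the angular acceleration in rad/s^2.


alpha = delta_omega / t = 6.71 / 2.64 = 2.5417

2.5417 rad/s^2


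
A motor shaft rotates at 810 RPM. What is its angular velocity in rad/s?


omega = 810 * 2*pi/60 = 84.8230

84.8230 rad/s


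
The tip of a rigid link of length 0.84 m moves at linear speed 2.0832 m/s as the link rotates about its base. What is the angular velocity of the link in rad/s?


omega = v / L = 2.0832 / 0.84 = 2.4800

2.4800 rad/s


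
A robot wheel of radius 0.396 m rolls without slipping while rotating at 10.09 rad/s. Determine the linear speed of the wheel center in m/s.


v = omega * r = 10.09 * 0.396 = 3.9956

3.9956 m/s


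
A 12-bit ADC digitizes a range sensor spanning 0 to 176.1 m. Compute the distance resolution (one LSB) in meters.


res = range / 2^n = 176.1/2^12 = 176.1/4096 = 0.0430

0.0430 m


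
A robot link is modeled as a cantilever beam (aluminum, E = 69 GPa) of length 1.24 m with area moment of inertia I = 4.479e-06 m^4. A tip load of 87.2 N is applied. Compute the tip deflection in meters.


delta = F*L^3/(3*E*I) = 87.2*1.24^3/(3*6.900e+10*4.479e-06)
      = 166.2576128/927153 = 1.7932e-04

1.7932e-04 m


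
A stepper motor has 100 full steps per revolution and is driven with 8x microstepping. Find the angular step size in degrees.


step = 360/(100*8) = 360/800 = 0.4500

0.4500 degrees


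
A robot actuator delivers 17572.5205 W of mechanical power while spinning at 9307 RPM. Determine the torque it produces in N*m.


omega = 9307 * 2*pi/60 = 974.626761 rad/s
tau = P / omega = 17572.5205 / 974.626761 = 18.0300

18.0300 N*m


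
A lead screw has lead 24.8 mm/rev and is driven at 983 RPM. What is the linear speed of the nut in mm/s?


v = lead * (RPM/60) = 24.8*983/60 = 406.3067

406.3067 mm/s


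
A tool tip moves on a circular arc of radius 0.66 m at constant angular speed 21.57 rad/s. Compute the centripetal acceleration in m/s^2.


a_c = omega^2 * r = 21.57^2 * 0.66 = 307.0748

307.0748 m/s^2


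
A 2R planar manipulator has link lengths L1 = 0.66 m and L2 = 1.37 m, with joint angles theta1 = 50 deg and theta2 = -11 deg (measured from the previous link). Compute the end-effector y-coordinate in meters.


y = L1*sin(th1) + L2*sin(th1+th2) = 0.66*sin(50 deg) + 1.37*sin(39 deg) = 1.3678

1.3678 m


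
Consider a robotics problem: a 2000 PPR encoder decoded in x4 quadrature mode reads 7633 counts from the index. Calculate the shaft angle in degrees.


angle = counts * 360 / (PPR*4) = 7633 * 360 / 8000 = 343.4850

343.4850 degrees


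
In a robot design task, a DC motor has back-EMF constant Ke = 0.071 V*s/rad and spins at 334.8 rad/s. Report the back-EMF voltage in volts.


V_emf = Ke * omega = 0.071*334.8 = 23.7708

23.7708 V


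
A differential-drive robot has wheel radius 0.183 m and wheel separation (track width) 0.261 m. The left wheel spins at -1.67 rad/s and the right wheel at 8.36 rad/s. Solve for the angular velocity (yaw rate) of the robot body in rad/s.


omega = r*(wR - wL)/L = 0.183*(8.36 - (-1.67))/0.261 = 7.0325

7.0325 rad/s


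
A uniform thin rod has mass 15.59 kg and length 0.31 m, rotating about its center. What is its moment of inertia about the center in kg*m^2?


I = (1/12)*m*L^2 = (1/12)*15.59*0.31^2 = 0.1248

0.1248 kg*m^2


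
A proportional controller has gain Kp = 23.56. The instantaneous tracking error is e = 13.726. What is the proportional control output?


u_P = Kp * e = 23.56 * 13.726 = 323.3846

323.3846


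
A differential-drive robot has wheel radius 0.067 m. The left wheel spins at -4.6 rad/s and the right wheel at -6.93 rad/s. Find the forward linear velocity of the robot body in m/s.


v = r*(wR + wL)/2 = 0.067*(-6.93 + -4.6)/2 = -0.3863

-0.3863 m/s


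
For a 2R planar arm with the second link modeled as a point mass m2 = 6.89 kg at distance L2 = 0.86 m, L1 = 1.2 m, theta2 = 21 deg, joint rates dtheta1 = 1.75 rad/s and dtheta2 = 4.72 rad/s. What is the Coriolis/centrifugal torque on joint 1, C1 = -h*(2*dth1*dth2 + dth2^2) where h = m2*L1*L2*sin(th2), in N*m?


h = m2*L1*L2*sin(th2) = 6.89*1.2*0.86*sin(21 deg) = 2.548168
C1 = -h*(2*1.75*4.72 + 4.72^2) = -2.548168*38.7984 = -98.8648

-98.8648 N*m


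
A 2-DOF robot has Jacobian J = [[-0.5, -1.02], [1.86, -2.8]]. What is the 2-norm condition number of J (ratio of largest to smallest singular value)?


JJ^T eigenvalues: trace(JJ^T) = 12.5900, det(JJ^T) = det(J)^2 = 10.87152784
s_max^2 = (12.5900 + sqrt(115.02198864))/2 = 11.65741524
s_min^2 = (12.5900 - sqrt(115.02198864))/2 = 0.93258476
kappa = s_max/s_min = sqrt(11.65741524/0.93258476) = 3.5355

3.5355


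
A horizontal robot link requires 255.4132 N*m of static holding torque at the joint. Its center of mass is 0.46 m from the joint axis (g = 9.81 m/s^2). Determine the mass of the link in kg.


m = tau / (g*L) = 255.4132 / (9.81 * 0.46) = 56.6000

56.6000 kg


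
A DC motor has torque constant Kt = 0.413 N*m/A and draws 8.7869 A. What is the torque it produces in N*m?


tau = Kt * I = 0.413*8.7869 = 3.6290

3.6290 N*m


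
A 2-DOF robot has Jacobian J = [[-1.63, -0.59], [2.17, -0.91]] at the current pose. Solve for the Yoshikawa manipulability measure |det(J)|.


det(J) = -1.63*-0.91 - (-0.59)*(2.17) = 2.7636
|det(J)| = 2.7636

2.7636


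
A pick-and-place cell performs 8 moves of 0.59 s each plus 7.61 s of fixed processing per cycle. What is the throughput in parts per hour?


T_cycle = 8*0.59 + 7.61 = 12.3300 s
rate = 3600/T = 291.9708

291.9708 parts/hour


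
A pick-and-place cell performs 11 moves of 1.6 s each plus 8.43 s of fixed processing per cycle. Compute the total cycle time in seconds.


T = 11*1.6 + 8.43 = 26.0300

26.0300 s


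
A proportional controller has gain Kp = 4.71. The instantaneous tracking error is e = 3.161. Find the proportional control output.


u_P = Kp * e = 4.71 * 3.161 = 14.8883

14.8883


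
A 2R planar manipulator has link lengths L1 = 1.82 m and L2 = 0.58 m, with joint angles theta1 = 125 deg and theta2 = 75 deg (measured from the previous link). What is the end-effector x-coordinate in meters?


x = L1*cos(th1) + L2*cos(th1+th2) = 1.82*cos(125 deg) + 0.58*cos(200 deg) = -1.5889

-1.5889 m


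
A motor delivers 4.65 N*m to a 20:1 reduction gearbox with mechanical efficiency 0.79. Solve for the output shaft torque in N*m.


tau_out = tau_in * N * eta = 4.65 * 20 * 0.79 = 73.4700

73.4700 N*m


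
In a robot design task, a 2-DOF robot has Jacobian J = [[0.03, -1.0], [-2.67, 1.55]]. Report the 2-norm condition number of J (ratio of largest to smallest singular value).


JJ^T eigenvalues: trace(JJ^T) = 10.5323, det(JJ^T) = det(J)^2 = 6.88275225
s_max^2 = (10.5323 + sqrt(83.39833429))/2 = 9.83228442
s_min^2 = (10.5323 - sqrt(83.39833429))/2 = 0.70001558
kappa = s_max/s_min = sqrt(9.83228442/0.70001558) = 3.7478

3.7478


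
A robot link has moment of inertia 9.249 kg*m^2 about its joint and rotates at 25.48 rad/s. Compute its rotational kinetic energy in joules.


KE = (1/2)*I*omega^2 = 0.5*9.249*25.48^2 = 3002.3660

3002.3660 J


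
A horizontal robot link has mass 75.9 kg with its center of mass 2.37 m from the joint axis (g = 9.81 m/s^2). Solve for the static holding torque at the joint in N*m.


tau = m*g*L = 75.9 * 9.81 * 2.37 = 1764.6522

1764.6522 N*m


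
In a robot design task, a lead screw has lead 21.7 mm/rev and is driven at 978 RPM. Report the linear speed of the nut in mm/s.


v = lead * (RPM/60) = 21.7*978/60 = 353.7100

353.7100 mm/s


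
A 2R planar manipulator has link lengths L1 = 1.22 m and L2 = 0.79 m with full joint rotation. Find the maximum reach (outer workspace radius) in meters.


r_max = L1 + L2 = 1.22 + 0.79 = 2.0100

2.0100 m


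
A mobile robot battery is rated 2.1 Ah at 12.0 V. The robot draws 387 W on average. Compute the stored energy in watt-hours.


E = capacity * V = 2.1*12.0 = 25.2000

25.2000 Wh


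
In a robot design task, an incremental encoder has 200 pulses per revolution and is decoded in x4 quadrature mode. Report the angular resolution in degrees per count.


resolution = 360 / (PPR * 4) = 360 / 800 = 0.4500

0.4500 degrees


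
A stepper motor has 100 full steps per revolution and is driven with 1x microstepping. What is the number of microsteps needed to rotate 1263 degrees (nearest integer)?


step_size = 360/(100*1) = 360/100 = 3.600000 deg
n = 1263/(360/100) = 1263*100/360 = 350.8333 -> 351

351 steps


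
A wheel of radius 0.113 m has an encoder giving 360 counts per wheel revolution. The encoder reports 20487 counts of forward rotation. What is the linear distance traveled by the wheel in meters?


revs = 20487/360 = 56.908333
d = revs * 2*pi*r = 56.908333 * 2*pi*0.113 = 40.4049

40.4049 m


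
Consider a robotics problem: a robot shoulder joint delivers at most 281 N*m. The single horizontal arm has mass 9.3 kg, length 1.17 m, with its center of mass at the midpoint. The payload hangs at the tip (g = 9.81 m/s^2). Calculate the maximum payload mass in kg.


tau_arm = m_arm*g*(L/2) = 9.3*9.81*1.17/2 = 53.3713 N*m
tau_payload = tau_max - tau_arm = 281 - 53.3713 = 227.6287
m_payload = tau_payload / (g*L) = 227.6287 / (9.81*1.17) = 19.8323

19.8323 kg


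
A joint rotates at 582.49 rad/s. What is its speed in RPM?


RPM = 582.49 * 60/(2*pi) = 5562.3698

5562.3698 RPM


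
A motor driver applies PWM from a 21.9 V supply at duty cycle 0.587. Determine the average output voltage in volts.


V_avg = V_supply * D = 21.9*0.587 = 12.8553

12.8553 V


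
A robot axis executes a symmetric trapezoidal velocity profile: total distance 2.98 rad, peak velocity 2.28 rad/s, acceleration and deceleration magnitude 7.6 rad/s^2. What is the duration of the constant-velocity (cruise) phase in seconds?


t_acc = v/a = 0.300000 s, d_acc = v^2/(2a) = 0.342000 rad each
d_cruise = 2.98 - 2*0.342000 = 2.296000 rad
t_cruise = d_cruise/v = 2.296000/2.28 = 1.0070

1.0070 s


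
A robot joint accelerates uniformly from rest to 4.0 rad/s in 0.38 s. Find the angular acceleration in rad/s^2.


alpha = delta_omega / t = 4.0 / 0.38 = 10.5263

10.5263 rad/s^2


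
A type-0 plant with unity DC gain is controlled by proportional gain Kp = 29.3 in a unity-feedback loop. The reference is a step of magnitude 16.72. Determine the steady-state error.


e_ss = R/(1 + Kp) = 16.72/(1 + 29.3) = 16.72/30.3000 = 0.5518

0.5518


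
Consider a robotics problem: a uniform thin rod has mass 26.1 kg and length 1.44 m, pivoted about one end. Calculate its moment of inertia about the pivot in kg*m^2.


I = (1/3)*m*L^2 = (1/3)*26.1*1.44^2 = 18.0403

18.0403 kg*m^2


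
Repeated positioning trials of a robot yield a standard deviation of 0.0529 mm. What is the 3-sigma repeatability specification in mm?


repeatability = 3*sigma = 3*0.0529 = 0.1587

0.1587 mm


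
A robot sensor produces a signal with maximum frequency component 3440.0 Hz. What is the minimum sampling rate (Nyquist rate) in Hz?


f_s,min = 2*f_max = 2*3440.0 = 6880.0000

6880.0000 Hz


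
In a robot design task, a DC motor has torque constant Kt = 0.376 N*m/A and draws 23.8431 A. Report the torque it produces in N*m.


tau = Kt * I = 0.376*23.8431 = 8.9650

8.9650 N*m


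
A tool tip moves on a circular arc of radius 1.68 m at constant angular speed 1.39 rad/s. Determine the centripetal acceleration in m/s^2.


a_c = omega^2 * r = 1.39^2 * 1.68 = 3.2459

3.2459 m/s^2


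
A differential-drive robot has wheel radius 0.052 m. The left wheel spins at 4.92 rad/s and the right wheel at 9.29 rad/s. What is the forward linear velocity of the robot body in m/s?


v = r*(wR + wL)/2 = 0.052*(9.29 + 4.92)/2 = 0.3695

0.3695 m/s


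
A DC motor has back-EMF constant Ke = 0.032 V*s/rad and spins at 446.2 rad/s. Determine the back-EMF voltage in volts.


V_emf = Ke * omega = 0.032*446.2 = 14.2784

14.2784 V


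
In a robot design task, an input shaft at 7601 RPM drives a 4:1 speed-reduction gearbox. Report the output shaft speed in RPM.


omega_out = omega_in / N = 7601 / 4 = 1900.2500

1900.2500 RPM


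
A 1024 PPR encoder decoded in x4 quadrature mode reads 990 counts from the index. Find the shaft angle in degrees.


angle = counts * 360 / (PPR*4) = 990 * 360 / 4096 = 87.0117

87.0117 degrees


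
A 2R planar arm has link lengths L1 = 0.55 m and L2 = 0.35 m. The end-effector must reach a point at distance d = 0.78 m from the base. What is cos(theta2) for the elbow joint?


cos(th2) = (d^2 - L1^2 - L2^2)/(2*L1*L2) = (0.78^2 - 0.55^2 - 0.35^2)/(2*0.55*0.35) = 0.4764

0.4764


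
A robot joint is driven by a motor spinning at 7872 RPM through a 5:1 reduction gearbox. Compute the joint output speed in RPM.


omega_joint = omega_motor / N = 7872 / 5 = 1574.4000

1574.4000 RPM


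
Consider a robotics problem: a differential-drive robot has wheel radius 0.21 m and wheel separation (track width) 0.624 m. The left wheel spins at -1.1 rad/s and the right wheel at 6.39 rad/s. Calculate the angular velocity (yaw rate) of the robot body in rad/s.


omega = r*(wR - wL)/L = 0.21*(6.39 - (-1.1))/0.624 = 2.5207

2.5207 rad/s


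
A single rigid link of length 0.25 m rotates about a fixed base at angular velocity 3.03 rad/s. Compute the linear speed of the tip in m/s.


v = L*omega = 0.25 * 3.03 = 0.7575

0.7575 m/s


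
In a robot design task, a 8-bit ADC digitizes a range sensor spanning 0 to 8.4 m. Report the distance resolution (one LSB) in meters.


res = range / 2^n = 8.4/2^8 = 8.4/256 = 0.0328

0.0328 m


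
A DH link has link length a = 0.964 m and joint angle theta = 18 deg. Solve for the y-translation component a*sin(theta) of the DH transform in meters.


a*sin(theta) = 0.964*sin(18 deg) = 0.2979

0.2979 m


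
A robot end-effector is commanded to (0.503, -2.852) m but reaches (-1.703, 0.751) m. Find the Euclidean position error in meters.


dx = -1.703 - (0.503) = -2.2060, dy = 0.751 - (-2.852) = 3.6030
err = sqrt(4.866436 + 12.981609) = 4.2247

4.2247 m


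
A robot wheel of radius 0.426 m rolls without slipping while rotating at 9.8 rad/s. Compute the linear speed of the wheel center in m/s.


v = omega * r = 9.8 * 0.426 = 4.1748

4.1748 m/s


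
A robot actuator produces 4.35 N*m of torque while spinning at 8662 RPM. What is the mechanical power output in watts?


omega = 8662 * 2*pi/60 = 907.082519 rad/s
P = tau * omega = 4.35 * 907.082519 = 3945.8090

3945.8090 W


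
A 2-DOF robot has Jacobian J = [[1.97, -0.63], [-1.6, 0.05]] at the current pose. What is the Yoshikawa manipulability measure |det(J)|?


det(J) = 1.97*0.05 - (-0.63)*(-1.6) = -0.9095
|det(J)| = 0.9095

0.9095


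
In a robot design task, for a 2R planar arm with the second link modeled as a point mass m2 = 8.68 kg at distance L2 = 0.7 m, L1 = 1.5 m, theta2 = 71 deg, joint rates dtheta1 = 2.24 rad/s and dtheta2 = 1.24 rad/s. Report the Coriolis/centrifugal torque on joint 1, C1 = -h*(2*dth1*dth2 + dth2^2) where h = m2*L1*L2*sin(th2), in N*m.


h = m2*L1*L2*sin(th2) = 8.68*1.5*0.7*sin(71 deg) = 8.617456
C1 = -h*(2*2.24*1.24 + 1.24^2) = -8.617456*7.0928 = -61.1219

-61.1219 N*m


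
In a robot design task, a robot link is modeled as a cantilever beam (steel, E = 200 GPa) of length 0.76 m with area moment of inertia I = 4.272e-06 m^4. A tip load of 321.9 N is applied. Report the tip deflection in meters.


delta = F*L^3/(3*E*I) = 321.9*0.76^3/(3*2.000e+11*4.272e-06)
      = 141.3063744/2563200 = 5.5129e-05

5.5129e-05 m


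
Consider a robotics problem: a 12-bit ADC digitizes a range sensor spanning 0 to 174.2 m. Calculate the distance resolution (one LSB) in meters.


res = range / 2^n = 174.2/2^12 = 174.2/4096 = 0.0425

0.0425 m


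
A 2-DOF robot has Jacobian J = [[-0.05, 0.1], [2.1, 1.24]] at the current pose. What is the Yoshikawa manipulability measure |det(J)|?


det(J) = -0.05*1.24 - (0.1)*(2.1) = -0.2720
|det(J)| = 0.2720

0.2720


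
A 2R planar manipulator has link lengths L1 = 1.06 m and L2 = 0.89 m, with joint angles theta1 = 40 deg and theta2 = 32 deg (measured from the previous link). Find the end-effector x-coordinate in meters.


x = L1*cos(th1) + L2*cos(th1+th2) = 1.06*cos(40 deg) + 0.89*cos(72 deg) = 1.0870

1.0870 m


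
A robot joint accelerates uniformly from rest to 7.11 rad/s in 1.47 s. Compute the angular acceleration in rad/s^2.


alpha = delta_omega / t = 7.11 / 1.47 = 4.8367

4.8367 rad/s^2


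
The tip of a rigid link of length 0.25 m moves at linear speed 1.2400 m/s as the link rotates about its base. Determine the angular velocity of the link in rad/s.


omega = v / L = 1.2400 / 0.25 = 4.9600

4.9600 rad/s


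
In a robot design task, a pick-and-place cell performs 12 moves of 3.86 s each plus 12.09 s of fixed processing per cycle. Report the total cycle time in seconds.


T = 12*3.86 + 12.09 = 58.4100

58.4100 s


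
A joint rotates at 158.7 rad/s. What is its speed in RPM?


RPM = 158.7 * 60/(2*pi) = 1515.4734

1515.4734 RPM


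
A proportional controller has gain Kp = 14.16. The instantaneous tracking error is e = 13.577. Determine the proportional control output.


u_P = Kp * e = 14.16 * 13.577 = 192.2503

192.2503


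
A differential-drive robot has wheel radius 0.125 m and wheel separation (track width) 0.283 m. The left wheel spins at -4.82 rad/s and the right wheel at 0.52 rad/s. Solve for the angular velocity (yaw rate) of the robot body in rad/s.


omega = r*(wR - wL)/L = 0.125*(0.52 - (-4.82))/0.283 = 2.3587

2.3587 rad/s


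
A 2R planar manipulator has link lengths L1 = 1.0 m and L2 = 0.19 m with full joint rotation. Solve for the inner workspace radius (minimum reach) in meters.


r_min = |L1 - L2| = |1.0 - 0.19| = 0.8100

0.8100 m


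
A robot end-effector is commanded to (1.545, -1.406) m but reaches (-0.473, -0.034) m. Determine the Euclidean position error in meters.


dx = -0.473 - (1.545) = -2.0180, dy = -0.034 - (-1.406) = 1.3720
err = sqrt(4.072324 + 1.882384) = 2.4402

2.4402 m


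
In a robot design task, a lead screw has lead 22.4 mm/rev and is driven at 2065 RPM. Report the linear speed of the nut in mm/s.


v = lead * (RPM/60) = 22.4*2065/60 = 770.9333

770.9333 mm/s


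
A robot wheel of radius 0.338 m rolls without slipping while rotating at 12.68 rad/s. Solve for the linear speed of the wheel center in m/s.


v = omega * r = 12.68 * 0.338 = 4.2858

4.2858 m/s


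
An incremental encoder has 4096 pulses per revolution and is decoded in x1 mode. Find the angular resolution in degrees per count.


resolution = 360 / (PPR * 1) = 360 / 4096 = 0.0879

0.0879 degrees


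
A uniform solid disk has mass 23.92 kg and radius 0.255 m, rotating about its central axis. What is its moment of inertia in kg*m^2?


I = (1/2)*m*R^2 = 0.5*23.92*0.255^2 = 0.7777

0.7777 kg*m^2


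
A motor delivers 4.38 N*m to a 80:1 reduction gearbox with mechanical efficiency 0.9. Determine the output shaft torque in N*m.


tau_out = tau_in * N * eta = 4.38 * 80 * 0.9 = 315.3600

315.3600 N*m


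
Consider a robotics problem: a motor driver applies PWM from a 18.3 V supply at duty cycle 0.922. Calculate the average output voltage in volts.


V_avg = V_supply * D = 18.3*0.922 = 16.8726

16.8726 V


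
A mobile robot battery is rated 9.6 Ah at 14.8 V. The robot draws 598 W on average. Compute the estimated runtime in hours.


E = 9.6*14.8 = 142.0800 Wh
t = E/P = 142.0800/598 = 0.2376

0.2376 hours


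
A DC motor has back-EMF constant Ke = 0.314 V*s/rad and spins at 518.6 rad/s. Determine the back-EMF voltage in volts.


V_emf = Ke * omega = 0.314*518.6 = 162.8404

162.8404 V


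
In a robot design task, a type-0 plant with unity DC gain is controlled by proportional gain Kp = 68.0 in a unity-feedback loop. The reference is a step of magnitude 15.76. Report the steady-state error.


e_ss = R/(1 + Kp) = 15.76/(1 + 68.0) = 15.76/69.0000 = 0.2284

0.2284


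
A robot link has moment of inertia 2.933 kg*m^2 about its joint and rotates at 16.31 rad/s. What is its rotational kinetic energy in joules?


KE = (1/2)*I*omega^2 = 0.5*2.933*16.31^2 = 390.1126

390.1126 J


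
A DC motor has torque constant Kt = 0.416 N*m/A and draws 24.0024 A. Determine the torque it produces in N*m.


tau = Kt * I = 0.416*24.0024 = 9.9850

9.9850 N*m


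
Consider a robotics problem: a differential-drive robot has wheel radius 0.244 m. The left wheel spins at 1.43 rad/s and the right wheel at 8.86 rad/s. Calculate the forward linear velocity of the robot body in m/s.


v = r*(wR + wL)/2 = 0.244*(8.86 + 1.43)/2 = 1.2554

1.2554 m/s


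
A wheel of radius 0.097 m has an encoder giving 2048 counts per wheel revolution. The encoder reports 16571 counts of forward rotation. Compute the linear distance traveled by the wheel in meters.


revs = 16571/2048 = 8.091309
d = revs * 2*pi*r = 8.091309 * 2*pi*0.097 = 4.9314

4.9314 m


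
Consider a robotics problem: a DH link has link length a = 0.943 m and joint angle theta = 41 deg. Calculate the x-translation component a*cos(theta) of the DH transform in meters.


a*cos(theta) = 0.943*cos(41 deg) = 0.7117

0.7117 m


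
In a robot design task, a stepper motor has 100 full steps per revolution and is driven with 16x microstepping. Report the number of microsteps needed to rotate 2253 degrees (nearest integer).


step_size = 360/(100*16) = 360/1600 = 0.225000 deg
n = 2253/(360/1600) = 2253*1600/360 = 10013.3333 -> 10013

10013 steps


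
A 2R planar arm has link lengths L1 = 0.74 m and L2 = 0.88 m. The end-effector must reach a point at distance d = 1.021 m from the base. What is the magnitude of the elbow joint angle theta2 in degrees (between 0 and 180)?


cos(th2) = (d^2 - L1^2 - L2^2)/(2*L1*L2) = (1.021^2 - 0.74^2 - 0.88^2)/(2*0.74*0.88) = -0.21464911
th2 = acos(-0.21464911) = 102.3949 deg

102.3949 degrees


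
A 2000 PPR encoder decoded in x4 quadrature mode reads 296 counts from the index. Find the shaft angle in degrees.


angle = counts * 360 / (PPR*4) = 296 * 360 / 8000 = 13.3200

13.3200 degrees


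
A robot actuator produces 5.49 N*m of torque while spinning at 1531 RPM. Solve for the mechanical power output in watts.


omega = 1531 * 2*pi/60 = 160.325945 rad/s
P = tau * omega = 5.49 * 160.325945 = 880.1894

880.1894 W


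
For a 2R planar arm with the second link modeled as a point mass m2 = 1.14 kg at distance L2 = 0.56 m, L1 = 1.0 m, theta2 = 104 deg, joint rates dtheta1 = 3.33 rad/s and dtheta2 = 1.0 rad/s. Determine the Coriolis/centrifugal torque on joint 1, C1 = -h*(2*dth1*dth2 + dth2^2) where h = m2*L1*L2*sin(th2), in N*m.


h = m2*L1*L2*sin(th2) = 1.14*1.0*0.56*sin(104 deg) = 0.619437
C1 = -h*(2*3.33*1.0 + 1.0^2) = -0.619437*7.6600 = -4.7449

-4.7449 N*m


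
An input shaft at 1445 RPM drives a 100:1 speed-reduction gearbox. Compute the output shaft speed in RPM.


omega_out = omega_in / N = 1445 / 100 = 14.4500

14.4500 RPM


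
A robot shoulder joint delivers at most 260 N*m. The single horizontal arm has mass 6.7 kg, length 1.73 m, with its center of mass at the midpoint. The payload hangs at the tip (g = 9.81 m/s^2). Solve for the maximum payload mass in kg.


tau_arm = m_arm*g*(L/2) = 6.7*9.81*1.73/2 = 56.8539 N*m
tau_payload = tau_max - tau_arm = 260 - 56.8539 = 203.1461
m_payload = tau_payload / (g*L) = 203.1461 / (9.81*1.73) = 11.9700

11.9700 kg


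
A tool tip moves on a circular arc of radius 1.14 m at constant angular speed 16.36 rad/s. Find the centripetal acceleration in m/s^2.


a_c = omega^2 * r = 16.36^2 * 1.14 = 305.1205

305.1205 m/s^2


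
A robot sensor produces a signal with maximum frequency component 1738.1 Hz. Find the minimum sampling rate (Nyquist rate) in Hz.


f_s,min = 2*f_max = 2*1738.1 = 3476.2000

3476.2000 Hz


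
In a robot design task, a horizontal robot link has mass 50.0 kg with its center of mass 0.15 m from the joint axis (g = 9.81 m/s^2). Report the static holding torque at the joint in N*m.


tau = m*g*L = 50.0 * 9.81 * 0.15 = 73.5750

73.5750 N*m


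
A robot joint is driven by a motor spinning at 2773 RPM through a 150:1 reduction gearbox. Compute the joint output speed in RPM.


omega_joint = omega_motor / N = 2773 / 150 = 18.4867

18.4867 RPM


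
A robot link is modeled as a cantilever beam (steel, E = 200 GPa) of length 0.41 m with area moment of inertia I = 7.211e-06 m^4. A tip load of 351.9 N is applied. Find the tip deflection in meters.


delta = F*L^3/(3*E*I) = 351.9*0.41^3/(3*2.000e+11*7.211e-06)
      = 24.2532999/4326600 = 5.6056e-06

5.6056e-06 m


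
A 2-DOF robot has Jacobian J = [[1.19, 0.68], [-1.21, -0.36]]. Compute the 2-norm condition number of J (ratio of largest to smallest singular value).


JJ^T eigenvalues: trace(JJ^T) = 3.4722, det(JJ^T) = det(J)^2 = 0.15555136
s_max^2 = (3.4722 + sqrt(11.43396740))/2 = 3.42680750
s_min^2 = (3.4722 - sqrt(11.43396740))/2 = 0.04539250
kappa = s_max/s_min = sqrt(3.42680750/0.04539250) = 8.6887

8.6887


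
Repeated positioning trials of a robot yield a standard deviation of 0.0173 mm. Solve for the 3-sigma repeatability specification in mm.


repeatability = 3*sigma = 3*0.0173 = 0.0519

0.0519 mm


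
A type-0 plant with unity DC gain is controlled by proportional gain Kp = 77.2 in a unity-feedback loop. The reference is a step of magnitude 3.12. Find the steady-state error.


e_ss = R/(1 + Kp) = 3.12/(1 + 77.2) = 3.12/78.2000 = 0.0399

0.0399


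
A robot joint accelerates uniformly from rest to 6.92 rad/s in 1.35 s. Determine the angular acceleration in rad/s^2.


alpha = delta_omega / t = 6.92 / 1.35 = 5.1259

5.1259 rad/s^2


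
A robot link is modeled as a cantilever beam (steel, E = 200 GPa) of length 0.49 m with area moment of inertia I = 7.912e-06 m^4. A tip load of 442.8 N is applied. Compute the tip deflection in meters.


delta = F*L^3/(3*E*I) = 442.8*0.49^3/(3*2.000e+11*7.912e-06)
      = 52.0949772/4747200 = 1.0974e-05

1.0974e-05 m


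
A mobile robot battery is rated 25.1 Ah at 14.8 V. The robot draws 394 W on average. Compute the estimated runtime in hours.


E = 25.1*14.8 = 371.4800 Wh
t = E/P = 371.4800/394 = 0.9428

0.9428 hours


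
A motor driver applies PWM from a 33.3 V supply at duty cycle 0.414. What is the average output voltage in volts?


V_avg = V_supply * D = 33.3*0.414 = 13.7862

13.7862 V


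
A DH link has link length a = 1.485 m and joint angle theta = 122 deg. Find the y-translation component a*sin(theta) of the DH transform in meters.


a*sin(theta) = 1.485*sin(122 deg) = 1.2594

1.2594 m


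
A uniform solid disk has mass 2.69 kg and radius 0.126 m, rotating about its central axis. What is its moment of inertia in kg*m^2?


I = (1/2)*m*R^2 = 0.5*2.69*0.126^2 = 0.0214

0.0214 kg*m^2


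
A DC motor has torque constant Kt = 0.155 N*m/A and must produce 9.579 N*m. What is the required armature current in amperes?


I = tau / Kt = 9.579/0.155 = 61.8000

61.8000 A


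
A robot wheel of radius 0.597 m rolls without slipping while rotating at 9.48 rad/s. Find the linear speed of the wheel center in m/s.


v = omega * r = 9.48 * 0.597 = 5.6596

5.6596 m/s


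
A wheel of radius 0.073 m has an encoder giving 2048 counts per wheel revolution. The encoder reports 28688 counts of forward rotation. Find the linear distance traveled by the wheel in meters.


revs = 28688/2048 = 14.007812
d = revs * 2*pi*r = 14.007812 * 2*pi*0.073 = 6.4250

6.4250 m


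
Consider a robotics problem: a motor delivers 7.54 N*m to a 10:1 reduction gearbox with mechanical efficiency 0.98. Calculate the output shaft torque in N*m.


tau_out = tau_in * N * eta = 7.54 * 10 * 0.98 = 73.8920

73.8920 N*m


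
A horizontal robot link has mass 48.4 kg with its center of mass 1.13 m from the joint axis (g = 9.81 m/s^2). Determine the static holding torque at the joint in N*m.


tau = m*g*L = 48.4 * 9.81 * 1.13 = 536.5285

536.5285 N*m


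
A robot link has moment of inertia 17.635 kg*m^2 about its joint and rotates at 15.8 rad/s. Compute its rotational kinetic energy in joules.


KE = (1/2)*I*omega^2 = 0.5*17.635*15.8^2 = 2201.2007

2201.2007 J


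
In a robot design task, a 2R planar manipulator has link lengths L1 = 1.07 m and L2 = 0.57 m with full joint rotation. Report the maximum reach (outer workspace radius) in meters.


r_max = L1 + L2 = 1.07 + 0.57 = 1.6400

1.6400 m


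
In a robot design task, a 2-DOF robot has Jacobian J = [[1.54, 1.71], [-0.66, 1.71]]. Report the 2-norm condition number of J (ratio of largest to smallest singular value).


JJ^T eigenvalues: trace(JJ^T) = 8.6554, det(JJ^T) = det(J)^2 = 14.15264400
s_max^2 = (8.6554 + sqrt(18.30537316))/2 = 6.46693895
s_min^2 = (8.6554 - sqrt(18.30537316))/2 = 2.18846105
kappa = s_max/s_min = sqrt(6.46693895/2.18846105) = 1.7190

1.7190


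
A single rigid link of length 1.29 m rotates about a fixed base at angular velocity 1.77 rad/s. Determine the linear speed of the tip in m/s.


v = L*omega = 1.29 * 1.77 = 2.2833

2.2833 m/s


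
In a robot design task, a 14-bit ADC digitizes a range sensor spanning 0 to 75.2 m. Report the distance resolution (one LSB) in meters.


res = range / 2^n = 75.2/2^14 = 75.2/16384 = 0.0046

0.0046 m


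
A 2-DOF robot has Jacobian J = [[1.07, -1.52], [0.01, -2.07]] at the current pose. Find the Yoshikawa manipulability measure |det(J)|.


det(J) = 1.07*-2.07 - (-1.52)*(0.01) = -2.1997
|det(J)| = 2.1997

2.1997


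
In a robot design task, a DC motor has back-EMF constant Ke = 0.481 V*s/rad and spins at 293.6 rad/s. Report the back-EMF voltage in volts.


V_emf = Ke * omega = 0.481*293.6 = 141.2216

141.2216 V


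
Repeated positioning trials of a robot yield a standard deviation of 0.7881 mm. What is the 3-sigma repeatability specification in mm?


repeatability = 3*sigma = 3*0.7881 = 2.3643

2.3643 mm


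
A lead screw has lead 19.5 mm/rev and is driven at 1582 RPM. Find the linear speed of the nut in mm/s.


v = lead * (RPM/60) = 19.5*1582/60 = 514.1500

514.1500 mm/s


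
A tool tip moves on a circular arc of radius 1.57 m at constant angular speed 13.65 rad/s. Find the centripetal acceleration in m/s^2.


a_c = omega^2 * r = 13.65^2 * 1.57 = 292.5263

292.5263 m/s^2


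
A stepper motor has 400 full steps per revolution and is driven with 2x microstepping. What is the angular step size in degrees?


step = 360/(400*2) = 360/800 = 0.4500

0.4500 degrees


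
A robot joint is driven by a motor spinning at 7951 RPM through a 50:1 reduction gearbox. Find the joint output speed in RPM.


omega_joint = omega_motor / N = 7951 / 50 = 159.0200

159.0200 RPM


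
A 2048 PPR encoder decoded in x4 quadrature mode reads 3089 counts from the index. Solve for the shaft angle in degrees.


angle = counts * 360 / (PPR*4) = 3089 * 360 / 8192 = 135.7471

135.7471 degrees


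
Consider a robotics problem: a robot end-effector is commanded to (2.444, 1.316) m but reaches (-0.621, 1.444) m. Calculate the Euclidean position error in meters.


dx = -0.621 - (2.444) = -3.0650, dy = 1.444 - (1.316) = 0.1280
err = sqrt(9.394225 + 0.016384) = 3.0677

3.0677 m


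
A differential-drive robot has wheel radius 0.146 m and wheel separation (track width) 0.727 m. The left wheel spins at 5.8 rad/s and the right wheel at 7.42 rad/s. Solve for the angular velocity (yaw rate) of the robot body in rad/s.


omega = r*(wR - wL)/L = 0.146*(7.42 - (5.8))/0.727 = 0.3253

0.3253 rad/s


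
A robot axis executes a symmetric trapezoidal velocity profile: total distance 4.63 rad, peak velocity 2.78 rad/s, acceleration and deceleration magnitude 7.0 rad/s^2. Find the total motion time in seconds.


t_acc = v/a = 2.78/7.0 = 0.397143 s
d_acc = v^2/(2a) = 0.552029 rad (each ramp)
d_cruise = 4.63 - 2*0.552029 = 3.525942 rad
t_cruise = 3.525942/2.78 = 1.268324 s
t_total = 2*0.397143 + 1.268324 = 2.0626

2.0626 s


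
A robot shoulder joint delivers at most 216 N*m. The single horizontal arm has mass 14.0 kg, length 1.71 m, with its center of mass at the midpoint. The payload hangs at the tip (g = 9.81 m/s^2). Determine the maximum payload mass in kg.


tau_arm = m_arm*g*(L/2) = 14.0*9.81*1.71/2 = 117.4257 N*m
tau_payload = tau_max - tau_arm = 216 - 117.4257 = 98.5743
m_payload = tau_payload / (g*L) = 98.5743 / (9.81*1.71) = 5.8762

5.8762 kg


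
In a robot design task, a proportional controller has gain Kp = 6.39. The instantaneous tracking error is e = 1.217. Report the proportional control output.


u_P = Kp * e = 6.39 * 1.217 = 7.7766

7.7766


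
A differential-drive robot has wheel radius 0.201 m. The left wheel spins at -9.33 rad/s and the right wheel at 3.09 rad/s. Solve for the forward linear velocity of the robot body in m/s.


v = r*(wR + wL)/2 = 0.201*(3.09 + -9.33)/2 = -0.6271

-0.6271 m/s


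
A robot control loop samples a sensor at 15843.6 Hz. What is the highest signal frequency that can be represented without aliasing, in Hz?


f_max = f_s/2 = 15843.6/2 = 7921.8000

7921.8000 Hz


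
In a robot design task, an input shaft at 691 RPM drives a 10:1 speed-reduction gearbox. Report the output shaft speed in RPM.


omega_out = omega_in / N = 691 / 10 = 69.1000

69.1000 RPM


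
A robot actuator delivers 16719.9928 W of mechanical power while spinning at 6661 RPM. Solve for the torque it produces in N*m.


omega = 6661 * 2*pi/60 = 697.538289 rad/s
tau = P / omega = 16719.9928 / 697.538289 = 23.9700

23.9700 N*m


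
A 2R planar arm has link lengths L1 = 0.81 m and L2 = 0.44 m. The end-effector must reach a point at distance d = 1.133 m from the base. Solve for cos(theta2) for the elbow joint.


cos(th2) = (d^2 - L1^2 - L2^2)/(2*L1*L2) = (1.133^2 - 0.81^2 - 0.44^2)/(2*0.81*0.44) = 0.6089

0.6089


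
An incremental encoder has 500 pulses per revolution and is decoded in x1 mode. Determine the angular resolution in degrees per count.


resolution = 360 / (PPR * 1) = 360 / 500 = 0.7200

0.7200 degrees


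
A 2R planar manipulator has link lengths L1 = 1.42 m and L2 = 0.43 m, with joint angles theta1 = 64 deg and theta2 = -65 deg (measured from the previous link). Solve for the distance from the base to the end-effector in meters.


x = L1*cos(th1) + L2*cos(th1+th2) = 1.052422
y = L1*sin(th1) + L2*sin(th1+th2) = 1.268783
d = sqrt(x^2 + y^2) = sqrt(1.107592 + 1.609810) = 1.6485

1.6485 m


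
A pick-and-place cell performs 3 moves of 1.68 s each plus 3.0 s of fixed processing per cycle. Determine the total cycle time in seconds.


T = 3*1.68 + 3.0 = 8.0400

8.0400 s
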